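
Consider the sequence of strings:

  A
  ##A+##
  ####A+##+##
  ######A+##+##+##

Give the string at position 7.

s(k+1) = ##·s(k)·+##, so each term gains ## as a prefix and +## as a suffix.
From ######A+##+##+##, 3 further steps: ######A+##+##+## → ########A+##+##+##+## → ##########A+##+##+##+##+## → (answer).

############A+##+##+##+##+##+##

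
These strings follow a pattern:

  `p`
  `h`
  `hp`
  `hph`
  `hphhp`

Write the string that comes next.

hphhphph

From term 3 onward, concatenate the last term with the second-to-last: h·p = hp, hp·h = hph, …
So term 6 is hphhp·hph.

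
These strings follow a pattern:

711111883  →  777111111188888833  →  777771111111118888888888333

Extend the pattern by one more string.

Term n consists of 2n-1 7's, followed by 2n+3 1's, followed by 4n-2 8's, followed by n 3's (n = 1, 2, …).
Setting n = 4 gives 7, 11, 14, 4 characters in each block.

777777711111111111888888888888883333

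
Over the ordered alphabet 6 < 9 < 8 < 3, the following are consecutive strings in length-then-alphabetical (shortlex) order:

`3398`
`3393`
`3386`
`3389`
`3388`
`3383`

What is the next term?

3336

The successor of 3383 increments the rightmost position that isn't already 3 and resets every position after it to 6.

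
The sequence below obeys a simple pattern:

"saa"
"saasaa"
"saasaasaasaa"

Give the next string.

s(k+1) = s(k)·s(k) — each term doubles the last.
So the next term is two copies of saasaasaasaa.

saasaasaasaasaasaasaasaa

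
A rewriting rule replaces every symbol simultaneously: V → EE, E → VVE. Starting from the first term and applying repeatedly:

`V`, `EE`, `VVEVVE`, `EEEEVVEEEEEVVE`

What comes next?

VVEVVEVVEVVEEEEEVVEVVEVVEVVEVVEEEEEVVE

φ(EEEEVVEEEEEVVE) expands symbol-by-symbol to VVE VVE VVE VVE EE EE VVE VVE VVE VVE VVE EE EE VVE; joining the 14 pieces gives the next term.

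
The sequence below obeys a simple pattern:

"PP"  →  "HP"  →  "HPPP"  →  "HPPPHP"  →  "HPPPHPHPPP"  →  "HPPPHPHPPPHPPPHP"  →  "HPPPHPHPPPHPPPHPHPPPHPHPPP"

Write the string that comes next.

From term 3 onward, concatenate the last term with the second-to-last: HP·PP = HPPP, HPPP·HP = HPPPHP, …
The next term joins HPPPHPHPPPHPPPHPHPPPHPHPPP and HPPPHPHPPPHPPPHP.

HPPPHPHPPPHPPPHPHPPPHPHPPPHPPPHPHPPPHPPPHP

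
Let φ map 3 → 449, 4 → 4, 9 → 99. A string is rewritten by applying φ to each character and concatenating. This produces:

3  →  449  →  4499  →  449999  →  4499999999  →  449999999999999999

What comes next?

4499999999999999999999999999999999

Applying the rule to each of the 18 symbols of 449999999999999999 gives the pieces 4 4 99 99 99 99 99 99 99 99 99 99 99 99 99 99 99 99, which concatenate to the answer.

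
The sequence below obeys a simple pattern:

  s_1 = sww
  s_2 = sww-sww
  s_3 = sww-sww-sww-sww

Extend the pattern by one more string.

sww-sww-sww-sww-sww-sww-sww-sww

Each string is two copies of the previous one joined by '-'.
So the next term is two copies of sww-sww-sww-sww with '-' between the halves.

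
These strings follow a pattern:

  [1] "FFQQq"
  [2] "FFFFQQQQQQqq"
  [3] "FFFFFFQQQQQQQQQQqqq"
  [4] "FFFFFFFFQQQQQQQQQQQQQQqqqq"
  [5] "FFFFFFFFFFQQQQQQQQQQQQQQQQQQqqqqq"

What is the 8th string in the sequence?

FFFFFFFFFFFFFFFFQQQQQQQQQQQQQQQQQQQQQQQQQQQQQQqqqqqqqq

Each string has the form F^{2n} Q^{4n-2} q^{n} (n = 1, 2, …).
At n = 8 the blocks have lengths 16, 30, 8.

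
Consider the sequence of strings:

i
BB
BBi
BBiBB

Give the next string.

BBiBBBBi

From term 3 onward, concatenate the last term with the second-to-last: BB·i = BBi, BBi·BB = BBiBB, …
So term 5 is BBiBB·BBi.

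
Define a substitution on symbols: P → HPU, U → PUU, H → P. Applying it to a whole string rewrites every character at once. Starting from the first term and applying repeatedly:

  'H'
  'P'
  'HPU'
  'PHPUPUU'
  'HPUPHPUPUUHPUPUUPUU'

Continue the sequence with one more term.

φ(HPUPHPUPUUHPUPUUPUU) expands symbol-by-symbol to P HPU PUU HPU P HPU PUU HPU PUU PUU P HPU PUU HPU PUU PUU HPU PUU PUU; joining the 19 pieces gives the next term.

PHPUPUUHPUPHPUPUUHPUPUUPUUPHPUPUUHPUPUUPUUHPUPUUPUU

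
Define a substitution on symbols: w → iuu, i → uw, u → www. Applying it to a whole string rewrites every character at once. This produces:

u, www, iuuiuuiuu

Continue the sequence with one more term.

Apply φ to iuuiuuiuu symbol by symbol: i→uw, u→www, u→www, i→uw, u→www, u→www, i→uw, u→www, u→www; joined: uw www www uw www www uw www www.

uwwwwwwwuwwwwwwwuwwwwwww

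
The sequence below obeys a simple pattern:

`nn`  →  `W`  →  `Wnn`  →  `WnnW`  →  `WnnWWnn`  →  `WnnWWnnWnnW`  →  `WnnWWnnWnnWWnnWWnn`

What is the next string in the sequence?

This is a Fibonacci-style word recurrence s(k) = s(k−1)·s(k−2): e.g. W·nn = Wnn.
Continuing: WnnWWnnWnnWWnnWWnn · WnnWWnnWnnW gives term 8.

WnnWWnnWnnWWnnWWnnWnnWWnnWnnW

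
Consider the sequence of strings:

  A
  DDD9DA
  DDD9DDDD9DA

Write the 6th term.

DDD9DDDD9DDDD9DDDD9DDDD9DA

Each term is the previous one with DDD9D prepended.
From DDD9DDDD9DA, 3 further steps: DDD9DDDD9DA → DDD9DDDD9DDDD9DA → DDD9DDDD9DDDD9DDDD9DA → (answer).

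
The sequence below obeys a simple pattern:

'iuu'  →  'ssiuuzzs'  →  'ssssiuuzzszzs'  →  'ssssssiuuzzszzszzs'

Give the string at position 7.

s(k+1) = ss·s(k)·zzs, so each term gains ss as a prefix and zzs as a suffix.
From ssssssiuuzzszzszzs, 3 further steps: ssssssiuuzzszzszzs → ssssssssiuuzzszzszzszzs → ssssssssssiuuzzszzszzszzszzs → (answer).

ssssssssssssiuuzzszzszzszzszzszzs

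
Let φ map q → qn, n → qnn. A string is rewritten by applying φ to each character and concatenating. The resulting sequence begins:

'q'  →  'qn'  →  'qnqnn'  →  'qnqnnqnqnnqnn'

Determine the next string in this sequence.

qnqnnqnqnnqnnqnqnnqnqnnqnnqnqnnqnn

φ(qnqnnqnqnnqnn) expands symbol-by-symbol to qn qnn qn qnn qnn qn qnn qn qnn qnn qn qnn qnn; joining the 13 pieces gives the next term.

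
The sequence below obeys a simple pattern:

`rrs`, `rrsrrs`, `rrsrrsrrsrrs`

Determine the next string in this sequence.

Each string is two copies of the previous one concatenated.
Doubling rrsrrsrrsrrs:

rrsrrsrrsrrsrrsrrsrrsrrs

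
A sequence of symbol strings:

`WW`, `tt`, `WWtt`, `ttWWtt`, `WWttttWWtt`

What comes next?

This is a Fibonacci-style word recurrence s(k) = s(k−2)·s(k−1): e.g. WW·tt = WWtt.
So term 6 is ttWWtt·WWttttWWtt.

ttWWttWWttttWWtt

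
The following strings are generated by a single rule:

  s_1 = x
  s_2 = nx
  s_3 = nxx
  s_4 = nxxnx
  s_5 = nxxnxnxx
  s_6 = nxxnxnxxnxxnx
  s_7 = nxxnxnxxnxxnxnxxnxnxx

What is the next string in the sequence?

This is a Fibonacci-style word recurrence s(k) = s(k−1)·s(k−2): e.g. nx·x = nxx.
The next term joins nxxnxnxxnxxnxnxxnxnxx and nxxnxnxxnxxnx.

nxxnxnxxnxxnxnxxnxnxxnxxnxnxxnxxnx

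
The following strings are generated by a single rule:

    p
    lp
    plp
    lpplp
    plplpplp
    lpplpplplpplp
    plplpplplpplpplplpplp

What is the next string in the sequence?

lpplpplplpplpplplpplplpplpplplpplp

From term 3 onward, concatenate the second-to-last term with the last: p·lp = plp, lp·plp = lpplp, …
So term 8 is lpplpplplpplp·plplpplplpplpplplpplp.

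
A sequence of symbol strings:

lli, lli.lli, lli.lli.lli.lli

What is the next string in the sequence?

Each string is two copies of the previous one joined by '.'.
Doubling lli.lli.lli.lli with '.' between the halves:

lli.lli.lli.lli.lli.lli.lli.lli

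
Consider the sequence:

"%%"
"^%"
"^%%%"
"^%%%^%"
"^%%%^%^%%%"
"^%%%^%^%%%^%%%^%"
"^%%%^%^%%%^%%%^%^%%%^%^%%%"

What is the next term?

^%%%^%^%%%^%%%^%^%%%^%^%%%^%%%^%^%%%^%%%^%

Each term (from the third on) is the previous term followed by the one before it: term 3 = ^%·%% = ^%%%.
The next term joins ^%%%^%^%%%^%%%^%^%%%^%^%%% and ^%%%^%^%%%^%%%^%.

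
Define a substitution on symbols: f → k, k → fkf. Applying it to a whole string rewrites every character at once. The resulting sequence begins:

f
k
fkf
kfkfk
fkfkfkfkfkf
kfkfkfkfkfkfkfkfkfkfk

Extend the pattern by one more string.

Applying the rule to each of the 21 symbols of kfkfkfkfkfkfkfkfkfkfk gives the pieces fkf k fkf k fkf k fkf k fkf k fkf k fkf k fkf k fkf k fkf k fkf, which concatenate to the answer.

fkfkfkfkfkfkfkfkfkfkfkfkfkfkfkfkfkfkfkfkfkf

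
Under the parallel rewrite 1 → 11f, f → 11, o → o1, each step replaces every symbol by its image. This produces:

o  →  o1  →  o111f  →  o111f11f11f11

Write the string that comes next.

o111f11f11f1111f11f1111f11f1111f11f

Applying the rule to each of the 13 symbols of o111f11f11f11 gives the pieces o1 11f 11f 11f 11 11f 11f 11 11f 11f 11 11f 11f, which concatenate to the answer.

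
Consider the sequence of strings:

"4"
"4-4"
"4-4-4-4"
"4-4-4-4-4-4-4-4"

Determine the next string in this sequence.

s(k+1) = s(k)·-·s(k) — each term doubles the last with '-' between the halves.
So the next term is two copies of 4-4-4-4-4-4-4-4 with '-' between the halves.

4-4-4-4-4-4-4-4-4-4-4-4-4-4-4-4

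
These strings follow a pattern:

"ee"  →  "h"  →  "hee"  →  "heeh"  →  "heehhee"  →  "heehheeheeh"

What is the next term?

From term 3 onward, concatenate the last term with the second-to-last: h·ee = hee, hee·h = heeh, …
The next term joins heehheeheeh and heehhee.

heehheeheehheehhee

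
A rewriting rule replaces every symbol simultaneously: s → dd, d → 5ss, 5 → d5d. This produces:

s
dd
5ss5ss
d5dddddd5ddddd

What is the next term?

φ(d5dddddd5ddddd) expands symbol-by-symbol to 5ss d5d 5ss 5ss 5ss 5ss 5ss 5ss d5d 5ss 5ss 5ss 5ss 5ss; joining the 14 pieces gives the next term.

5ssd5d5ss5ss5ss5ss5ss5ssd5d5ss5ss5ss5ss5ss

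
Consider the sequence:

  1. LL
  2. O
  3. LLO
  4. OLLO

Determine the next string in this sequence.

LLOOLLO

From term 3 onward, concatenate the second-to-last term with the last: LL·O = LLO, O·LLO = OLLO, …
The next term joins LLO and OLLO.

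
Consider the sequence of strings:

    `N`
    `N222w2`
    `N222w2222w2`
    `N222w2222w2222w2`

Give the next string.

N222w2222w2222w2222w2

The strings grow by a fixed suffix 222w2 each time.
So the next term is N222w2222w2222w2·222w2.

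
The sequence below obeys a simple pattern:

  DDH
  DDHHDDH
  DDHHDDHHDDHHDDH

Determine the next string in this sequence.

Every step duplicates the string with 'H' between the halves.
One more doubling of DDHHDDHHDDHHDDH gives the answer.

DDHHDDHHDDHHDDHHDDHHDDHHDDHHDDH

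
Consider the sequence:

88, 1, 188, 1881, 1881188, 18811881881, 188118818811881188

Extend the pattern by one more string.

18811881881188118818811881881

This is a Fibonacci-style word recurrence s(k) = s(k−1)·s(k−2): e.g. 1·88 = 188.
The next term joins 188118818811881188 and 18811881881.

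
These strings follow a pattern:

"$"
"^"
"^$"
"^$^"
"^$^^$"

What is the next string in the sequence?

^$^^$^$^

This is a Fibonacci-style word recurrence s(k) = s(k−1)·s(k−2): e.g. ^·$ = ^$.
So term 6 is ^$^^$·^$^.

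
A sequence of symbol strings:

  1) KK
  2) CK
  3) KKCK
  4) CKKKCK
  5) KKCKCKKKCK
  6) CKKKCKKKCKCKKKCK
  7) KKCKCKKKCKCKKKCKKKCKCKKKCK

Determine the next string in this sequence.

CKKKCKKKCKCKKKCKKKCKCKKKCKCKKKCKKKCKCKKKCK

This is a Fibonacci-style word recurrence s(k) = s(k−2)·s(k−1): e.g. KK·CK = KKCK.
The next term joins CKKKCKKKCKCKKKCK and KKCKCKKKCKCKKKCKKKCKCKKKCK.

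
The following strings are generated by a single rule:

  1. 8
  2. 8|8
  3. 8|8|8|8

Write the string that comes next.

8|8|8|8|8|8|8|8

Each string is two copies of the previous one joined by '|'.
So the next term is two copies of 8|8|8|8 with '|' between the halves.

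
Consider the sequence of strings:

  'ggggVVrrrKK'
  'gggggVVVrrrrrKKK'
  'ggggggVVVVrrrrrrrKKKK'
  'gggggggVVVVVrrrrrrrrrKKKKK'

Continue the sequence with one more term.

Reading off run lengths: g runs 4, 5, 6, 7; V runs 2, 3, 4, 5; r runs 3, 5, 7, 9; K runs 2, 3, 4, 5 — each is linear in n, where the shown terms are n = 2, 3, 4, 5.
At n = 6 the blocks have lengths 8, 6, 11, 6.

ggggggggVVVVVVrrrrrrrrrrrKKKKKK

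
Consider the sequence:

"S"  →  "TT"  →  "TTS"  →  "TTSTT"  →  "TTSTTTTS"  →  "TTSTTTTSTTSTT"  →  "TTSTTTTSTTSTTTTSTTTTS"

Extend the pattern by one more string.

From term 3 onward, concatenate the last term with the second-to-last: TT·S = TTS, TTS·TT = TTSTT, …
Continuing: TTSTTTTSTTSTTTTSTTTTS · TTSTTTTSTTSTT gives term 8.

TTSTTTTSTTSTTTTSTTTTSTTSTTTTSTTSTT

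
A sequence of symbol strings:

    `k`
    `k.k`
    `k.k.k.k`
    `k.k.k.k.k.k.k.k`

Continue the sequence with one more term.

k.k.k.k.k.k.k.k.k.k.k.k.k.k.k.k

s(k+1) = s(k)·.·s(k) — each term doubles the last with '.' between the halves.
So the next term is two copies of k.k.k.k.k.k.k.k with '.' between the halves.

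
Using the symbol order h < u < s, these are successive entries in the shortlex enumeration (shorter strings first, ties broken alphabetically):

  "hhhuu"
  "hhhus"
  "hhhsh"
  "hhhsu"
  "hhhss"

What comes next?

hhuhh

Treat hhhss as a base-3 numeral over the given alphabet and add one, carrying through any trailing s's.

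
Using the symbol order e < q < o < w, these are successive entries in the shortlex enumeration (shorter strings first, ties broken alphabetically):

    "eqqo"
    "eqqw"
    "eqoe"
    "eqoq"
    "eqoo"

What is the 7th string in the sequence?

Continuing the enumeration 2 steps past eqoo: eqoo → eqow → (answer).

eqwe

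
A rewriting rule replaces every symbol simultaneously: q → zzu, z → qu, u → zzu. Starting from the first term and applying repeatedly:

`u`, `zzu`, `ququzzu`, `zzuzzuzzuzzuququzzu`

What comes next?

ququzzuququzzuququzzuququzzuzzuzzuzzuzzuququzzu

Replace each of the 19 characters of zzuzzuzzuzzuququzzu in place — qu qu zzu qu qu zzu qu qu zzu qu qu zzu zzu zzu zzu zzu qu qu zzu — and concatenate.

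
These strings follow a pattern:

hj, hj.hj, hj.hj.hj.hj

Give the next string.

Each string is two copies of the previous one joined by '.'.
Doubling hj.hj.hj.hj with '.' between the halves:

hj.hj.hj.hj.hj.hj.hj.hj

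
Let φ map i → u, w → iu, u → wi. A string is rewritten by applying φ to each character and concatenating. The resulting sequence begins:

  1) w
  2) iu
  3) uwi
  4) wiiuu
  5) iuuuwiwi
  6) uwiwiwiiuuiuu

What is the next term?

Rewriting the 13 symbols of uwiwiwiiuuiuu one by one yields wi iu u iu u iu u u wi wi u wi wi; concatenated:

wiiuuiuuiuuuwiwiuwiwi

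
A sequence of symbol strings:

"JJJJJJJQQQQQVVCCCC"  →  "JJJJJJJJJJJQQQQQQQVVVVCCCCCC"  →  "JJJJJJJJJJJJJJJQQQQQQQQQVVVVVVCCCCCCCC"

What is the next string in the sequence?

The n-th term is 4n+3 J's then 2n+3 Q's then 2n V's then 2n+2 C's (n = 1, 2, …).
At n = 4 the blocks have lengths 19, 11, 8, 10.

JJJJJJJJJJJJJJJJJJJQQQQQQQQQQQVVVVVVVVCCCCCCCCCC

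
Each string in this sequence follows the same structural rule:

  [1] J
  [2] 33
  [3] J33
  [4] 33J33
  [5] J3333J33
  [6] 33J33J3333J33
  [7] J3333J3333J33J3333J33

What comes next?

33J33J3333J33J3333J3333J33J3333J33

From term 3 onward, concatenate the second-to-last term with the last: J·33 = J33, 33·J33 = 33J33, …
So term 8 is 33J33J3333J33·J3333J3333J33J3333J33.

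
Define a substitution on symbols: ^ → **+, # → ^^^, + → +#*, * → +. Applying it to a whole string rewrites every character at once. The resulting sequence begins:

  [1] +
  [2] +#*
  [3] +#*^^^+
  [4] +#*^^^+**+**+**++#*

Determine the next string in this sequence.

+#*^^^+**+**+**++#*+++#*+++#*+++#*+#*^^^+

Applying the rule to each of the 19 symbols of +#*^^^+**+**+**++#* gives the pieces +#* ^^^ + **+ **+ **+ +#* + + +#* + + +#* + + +#* +#* ^^^ +, which concatenate to the answer.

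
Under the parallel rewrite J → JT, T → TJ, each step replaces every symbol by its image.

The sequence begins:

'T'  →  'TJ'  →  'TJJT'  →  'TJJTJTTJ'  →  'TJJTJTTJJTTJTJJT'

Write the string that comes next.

φ(TJJTJTTJJTTJTJJT) expands symbol-by-symbol to TJ JT JT TJ JT TJ TJ JT JT TJ TJ JT TJ JT JT TJ; joining the 16 pieces gives the next term.

TJJTJTTJJTTJTJJTJTTJTJJTTJJTJTTJ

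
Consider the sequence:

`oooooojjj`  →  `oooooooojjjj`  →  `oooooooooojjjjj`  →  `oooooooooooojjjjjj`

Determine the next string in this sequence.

Term n consists of 2n o's, followed by n j's, where the shown terms are n = 3, 4, 5, 6.
Setting n = 7 gives 14, 7 characters in each block.

oooooooooooooojjjjjjj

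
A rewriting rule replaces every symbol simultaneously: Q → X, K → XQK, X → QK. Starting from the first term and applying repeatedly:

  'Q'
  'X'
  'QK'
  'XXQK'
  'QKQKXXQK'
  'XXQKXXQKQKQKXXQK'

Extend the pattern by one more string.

Rewriting the 16 symbols of XXQKXXQKQKQKXXQK one by one yields QK QK X XQK QK QK X XQK X XQK X XQK QK QK X XQK; concatenated:

QKQKXXQKQKQKXXQKXXQKXXQKQKQKXXQK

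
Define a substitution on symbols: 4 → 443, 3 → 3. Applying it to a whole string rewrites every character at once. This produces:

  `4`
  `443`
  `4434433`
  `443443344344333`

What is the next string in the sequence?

4434433443443334434433443443333

φ(443443344344333) expands symbol-by-symbol to 443 443 3 443 443 3 3 443 443 3 443 443 3 3 3; joining the 15 pieces gives the next term.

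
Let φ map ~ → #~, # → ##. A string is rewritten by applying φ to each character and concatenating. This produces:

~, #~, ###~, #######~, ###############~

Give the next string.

φ(###############~) expands symbol-by-symbol to ## ## ## ## ## ## ## ## ## ## ## ## ## ## ## #~; joining the 16 pieces gives the next term.

###############################~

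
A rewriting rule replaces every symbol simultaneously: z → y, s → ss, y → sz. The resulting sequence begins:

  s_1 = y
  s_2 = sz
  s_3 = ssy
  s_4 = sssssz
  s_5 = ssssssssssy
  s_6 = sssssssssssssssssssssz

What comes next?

φ(sssssssssssssssssssssz) expands symbol-by-symbol to ss ss ss ss ss ss ss ss ss ss ss ss ss ss ss ss ss ss ss ss ss y; joining the 22 pieces gives the next term.

ssssssssssssssssssssssssssssssssssssssssssy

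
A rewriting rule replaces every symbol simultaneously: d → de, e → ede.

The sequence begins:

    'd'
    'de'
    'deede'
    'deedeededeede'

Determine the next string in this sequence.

Applying the rule to each of the 13 symbols of deedeededeede gives the pieces de ede ede de ede ede de ede de ede ede de ede, which concatenate to the answer.

deedeededeedeededeededeedeededeede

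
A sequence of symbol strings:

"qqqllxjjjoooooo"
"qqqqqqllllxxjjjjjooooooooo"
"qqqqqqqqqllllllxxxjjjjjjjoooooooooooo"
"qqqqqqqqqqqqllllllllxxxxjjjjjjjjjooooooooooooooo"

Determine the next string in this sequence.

qqqqqqqqqqqqqqqllllllllllxxxxxjjjjjjjjjjjoooooooooooooooooo

Each string has the form q^{3n} l^{2n} x^{n} j^{2n+1} o^{3n+3} (n = 1, 2, …).
Setting n = 5 gives 15, 10, 5, 11, 18 characters in each block.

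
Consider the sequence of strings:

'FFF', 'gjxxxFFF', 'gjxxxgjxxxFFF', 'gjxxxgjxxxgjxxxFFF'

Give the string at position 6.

gjxxxgjxxxgjxxxgjxxxgjxxxFFF

Every step adds gjxxx at the front: s(k+1) = gjxxx·s(k).
From gjxxxgjxxxgjxxxFFF, 2 further steps: gjxxxgjxxxgjxxxFFF → gjxxxgjxxxgjxxxgjxxxFFF → (answer).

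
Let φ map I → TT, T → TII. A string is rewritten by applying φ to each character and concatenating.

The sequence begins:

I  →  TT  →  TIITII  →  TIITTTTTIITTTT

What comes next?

Applying the rule to each of the 14 symbols of TIITTTTTIITTTT gives the pieces TII TT TT TII TII TII TII TII TT TT TII TII TII TII, which concatenate to the answer.

TIITTTTTIITIITIITIITIITTTTTIITIITIITII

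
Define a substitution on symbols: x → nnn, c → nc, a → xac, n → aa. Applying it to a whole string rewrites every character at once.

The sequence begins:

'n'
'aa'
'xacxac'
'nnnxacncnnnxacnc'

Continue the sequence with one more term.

aaaaaannnxacncaancaaaaaannnxacncaanc

φ(nnnxacncnnnxacnc) expands symbol-by-symbol to aa aa aa nnn xac nc aa nc aa aa aa nnn xac nc aa nc; joining the 16 pieces gives the next term.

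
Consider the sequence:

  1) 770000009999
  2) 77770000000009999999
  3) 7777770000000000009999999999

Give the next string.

777777770000000000000009999999999999

Each string has the form 7^{2n} 0^{3n+3} 9^{3n+1} (n = 1, 2, …).
At n = 4 the blocks have lengths 8, 15, 13.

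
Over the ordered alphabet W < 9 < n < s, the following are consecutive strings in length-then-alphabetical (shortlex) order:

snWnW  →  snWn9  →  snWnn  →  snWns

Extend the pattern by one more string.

snWsW

The successor of snWns increments the rightmost position that isn't already s and resets every position after it to W.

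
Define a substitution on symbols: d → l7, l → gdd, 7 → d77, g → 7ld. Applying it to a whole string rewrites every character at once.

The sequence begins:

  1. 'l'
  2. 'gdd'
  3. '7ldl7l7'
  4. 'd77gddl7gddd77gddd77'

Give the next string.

Rewriting the 20 symbols of d77gddl7gddd77gddd77 one by one yields l7 d77 d77 7ld l7 l7 gdd d77 7ld l7 l7 l7 d77 d77 7ld l7 l7 l7 d77 d77; concatenated:

l7d77d777ldl7l7gddd777ldl7l7l7d77d777ldl7l7l7d77d77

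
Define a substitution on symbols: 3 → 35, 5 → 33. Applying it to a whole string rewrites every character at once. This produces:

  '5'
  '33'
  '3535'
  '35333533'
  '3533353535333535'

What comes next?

Rewriting the 16 symbols of 3533353535333535 one by one yields 35 33 35 35 35 33 35 33 35 33 35 35 35 33 35 33; concatenated:

35333535353335333533353535333533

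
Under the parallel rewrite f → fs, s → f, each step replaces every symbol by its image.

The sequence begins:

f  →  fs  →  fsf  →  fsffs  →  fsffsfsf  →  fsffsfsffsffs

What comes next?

Replace each of the 13 characters of fsffsfsffsffs in place — fs f fs fs f fs f fs fs f fs fs f — and concatenate.

fsffsfsffsffsfsffsfsf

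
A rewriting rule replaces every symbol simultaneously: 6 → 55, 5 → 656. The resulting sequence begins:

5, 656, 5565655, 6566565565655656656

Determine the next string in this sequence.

φ(6566565565655656656) expands symbol-by-symbol to 55 656 55 55 656 55 656 656 55 656 55 656 656 55 656 55 55 656 55; joining the 19 pieces gives the next term.

55656555565655656656556565565665655656555565655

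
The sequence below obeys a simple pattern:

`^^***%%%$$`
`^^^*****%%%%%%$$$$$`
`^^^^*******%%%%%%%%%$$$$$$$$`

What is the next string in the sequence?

The n-th term is n+1 ^'s then 2n+1 *'s then 3n %'s then 3n-1 $'s (n = 1, 2, …).
For the next term, n = 4, so the run lengths are 5, 9, 12, 11.

^^^^^*********%%%%%%%%%%%%$$$$$$$$$$$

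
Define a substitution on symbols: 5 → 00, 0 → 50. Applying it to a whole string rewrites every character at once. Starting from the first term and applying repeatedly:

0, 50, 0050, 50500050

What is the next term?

0050005050500050

Apply φ to 50500050 symbol by symbol: 5→00, 0→50, 5→00, 0→50, 0→50, 0→50, 5→00, 0→50; joined: 00 50 00 50 50 50 00 50.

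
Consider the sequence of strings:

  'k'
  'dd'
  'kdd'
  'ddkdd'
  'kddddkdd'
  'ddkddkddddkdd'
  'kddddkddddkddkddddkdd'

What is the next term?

ddkddkddddkddkddddkddddkddkddddkdd

This is a Fibonacci-style word recurrence s(k) = s(k−2)·s(k−1): e.g. k·dd = kdd.
Continuing: ddkddkddddkdd · kddddkddddkddkddddkdd gives term 8.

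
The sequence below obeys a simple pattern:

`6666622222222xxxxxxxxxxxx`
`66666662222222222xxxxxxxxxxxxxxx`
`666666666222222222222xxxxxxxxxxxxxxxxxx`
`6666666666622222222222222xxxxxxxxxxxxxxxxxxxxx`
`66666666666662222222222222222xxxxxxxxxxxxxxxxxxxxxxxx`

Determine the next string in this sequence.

The n-th term is 2n-1 6's then 2n+2 2's then 3n+3 x's, where the shown terms are n = 3, 4, 5, 6, 7.
For the next term, n = 8, so the run lengths are 15, 18, 27.

666666666666666222222222222222222xxxxxxxxxxxxxxxxxxxxxxxxxxx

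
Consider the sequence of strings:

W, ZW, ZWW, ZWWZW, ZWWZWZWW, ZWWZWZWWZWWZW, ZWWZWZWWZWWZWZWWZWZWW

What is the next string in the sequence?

Each term (from the third on) is the previous term followed by the one before it: term 3 = ZW·W = ZWW.
So term 8 is ZWWZWZWWZWWZWZWWZWZWW·ZWWZWZWWZWWZW.

ZWWZWZWWZWWZWZWWZWZWWZWWZWZWWZWWZW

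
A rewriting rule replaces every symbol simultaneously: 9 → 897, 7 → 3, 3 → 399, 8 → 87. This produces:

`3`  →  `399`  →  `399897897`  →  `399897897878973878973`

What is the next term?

399897897878973878973873878973399873878973399

Applying the rule to each of the 21 symbols of 399897897878973878973 gives the pieces 399 897 897 87 897 3 87 897 3 87 3 87 897 3 399 87 3 87 897 3 399, which concatenate to the answer.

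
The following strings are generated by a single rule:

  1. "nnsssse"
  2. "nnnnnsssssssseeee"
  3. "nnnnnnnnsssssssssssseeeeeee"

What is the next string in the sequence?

nnnnnnnnnnnsssssssssssssssseeeeeeeeee

Reading off run lengths: n runs 2, 5, 8; s runs 4, 8, 12; e runs 1, 4, 7 — each is linear in n (n = 1, 2, …).
At n = 4 the blocks have lengths 11, 16, 10.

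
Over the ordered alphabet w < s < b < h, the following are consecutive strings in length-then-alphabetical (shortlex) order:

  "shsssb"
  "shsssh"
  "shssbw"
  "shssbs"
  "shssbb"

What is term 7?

Continuing the enumeration 2 steps past shssbb: shssbb → shssbh → (answer).

shsshw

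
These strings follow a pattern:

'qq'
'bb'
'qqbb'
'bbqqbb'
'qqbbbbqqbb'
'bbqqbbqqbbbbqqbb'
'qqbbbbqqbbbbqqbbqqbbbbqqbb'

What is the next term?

bbqqbbqqbbbbqqbbqqbbbbqqbbbbqqbbqqbbbbqqbb

Each term (from the third on) is the two preceding terms concatenated in order: term 3 = qq·bb = qqbb.
The next term joins bbqqbbqqbbbbqqbb and qqbbbbqqbbbbqqbbqqbbbbqqbb.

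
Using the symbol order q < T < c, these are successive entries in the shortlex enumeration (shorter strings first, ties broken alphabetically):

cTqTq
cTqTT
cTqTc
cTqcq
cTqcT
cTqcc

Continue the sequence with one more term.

cTTqq

Treat cTqcc as a base-3 numeral over the given alphabet and add one, carrying through any trailing c's.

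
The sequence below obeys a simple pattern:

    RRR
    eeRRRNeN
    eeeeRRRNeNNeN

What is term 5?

eeeeeeeeRRRNeNNeNNeNNeN

Every step adds ee to the front and NeN to the end of the previous string.
From eeeeRRRNeNNeN, 2 further steps: eeeeRRRNeNNeN → eeeeeeRRRNeNNeNNeN → (answer).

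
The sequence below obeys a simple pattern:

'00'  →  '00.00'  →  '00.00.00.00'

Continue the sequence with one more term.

00.00.00.00.00.00.00.00

Every step duplicates the string with '.' between the halves.
So the next term is two copies of 00.00.00.00 with '.' between the halves.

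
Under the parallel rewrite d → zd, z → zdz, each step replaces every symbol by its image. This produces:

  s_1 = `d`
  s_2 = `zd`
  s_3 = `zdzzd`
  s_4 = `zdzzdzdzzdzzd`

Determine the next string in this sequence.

Rewriting the 13 symbols of zdzzdzdzzdzzd one by one yields zdz zd zdz zdz zd zdz zd zdz zdz zd zdz zdz zd; concatenated:

zdzzdzdzzdzzdzdzzdzdzzdzzdzdzzdzzd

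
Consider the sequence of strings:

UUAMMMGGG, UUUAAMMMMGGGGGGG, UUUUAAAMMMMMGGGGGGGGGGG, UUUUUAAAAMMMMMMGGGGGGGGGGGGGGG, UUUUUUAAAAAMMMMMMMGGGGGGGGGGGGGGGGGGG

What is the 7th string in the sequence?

UUUUUUUUAAAAAAAMMMMMMMMMGGGGGGGGGGGGGGGGGGGGGGGGGGG

The n-th term is n+1 U's then n A's then n+2 M's then 4n-1 G's (n = 1, 2, …).
Setting n = 7 gives 8, 7, 9, 27 characters in each block.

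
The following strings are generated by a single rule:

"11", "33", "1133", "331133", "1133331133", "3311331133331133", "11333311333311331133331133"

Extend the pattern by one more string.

331133113333113311333311333311331133331133

From term 3 onward, concatenate the second-to-last term with the last: 11·33 = 1133, 33·1133 = 331133, …
The next term joins 3311331133331133 and 11333311333311331133331133.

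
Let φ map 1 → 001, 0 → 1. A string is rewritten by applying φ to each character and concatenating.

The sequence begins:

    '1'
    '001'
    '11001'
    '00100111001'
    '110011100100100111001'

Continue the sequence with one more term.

Rewriting the 21 symbols of 110011100100100111001 one by one yields 001 001 1 1 001 001 001 1 1 001 1 1 001 1 1 001 001 001 1 1 001; concatenated:

0010011100100100111001110011100100100111001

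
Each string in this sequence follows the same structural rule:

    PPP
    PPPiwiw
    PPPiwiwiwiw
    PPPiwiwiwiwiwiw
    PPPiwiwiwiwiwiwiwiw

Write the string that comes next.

Each term is the previous one with iwiw appended.
So the next term is PPPiwiwiwiwiwiwiwiw·iwiw.

PPPiwiwiwiwiwiwiwiwiwiw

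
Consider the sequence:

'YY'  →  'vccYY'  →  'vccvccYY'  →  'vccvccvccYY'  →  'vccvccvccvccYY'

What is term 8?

Each term is the previous one with vcc prepended.
From vccvccvccvccYY, 3 further steps: vccvccvccvccYY → vccvccvccvccvccYY → vccvccvccvccvccvccYY → (answer).

vccvccvccvccvccvccvccYY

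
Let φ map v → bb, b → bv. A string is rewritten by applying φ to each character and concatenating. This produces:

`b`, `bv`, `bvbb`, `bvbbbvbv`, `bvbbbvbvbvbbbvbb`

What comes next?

Rewriting the 16 symbols of bvbbbvbvbvbbbvbb one by one yields bv bb bv bv bv bb bv bb bv bb bv bv bv bb bv bv; concatenated:

bvbbbvbvbvbbbvbbbvbbbvbvbvbbbvbv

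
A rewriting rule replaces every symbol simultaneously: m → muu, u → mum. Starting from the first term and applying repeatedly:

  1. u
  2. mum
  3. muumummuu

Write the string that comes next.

muumummummuumummuumuumummum

Expanding muumummuu: m→muu, u→mum, u→mum, m→muu, u→mum, m→muu, m→muu, u→mum, u→mum. Concatenated: muu mum mum muu mum muu muu mum mum.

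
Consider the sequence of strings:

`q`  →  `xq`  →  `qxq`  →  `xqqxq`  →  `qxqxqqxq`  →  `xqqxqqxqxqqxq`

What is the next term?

From term 3 onward, concatenate the second-to-last term with the last: q·xq = qxq, xq·qxq = xqqxq, …
Continuing: qxqxqqxq · xqqxqqxqxqqxq gives term 7.

qxqxqqxqxqqxqqxqxqqxq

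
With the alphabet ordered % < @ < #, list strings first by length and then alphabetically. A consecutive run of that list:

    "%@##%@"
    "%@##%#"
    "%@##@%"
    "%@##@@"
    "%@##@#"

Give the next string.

The successor of %@##@# increments the rightmost position that isn't already # and resets every position after it to %.

%@###%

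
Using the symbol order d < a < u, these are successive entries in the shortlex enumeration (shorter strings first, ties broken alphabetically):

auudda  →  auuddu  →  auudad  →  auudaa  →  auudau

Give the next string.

Treat auudau as a base-3 numeral over the given alphabet and add one, carrying through any trailing u's.

auudud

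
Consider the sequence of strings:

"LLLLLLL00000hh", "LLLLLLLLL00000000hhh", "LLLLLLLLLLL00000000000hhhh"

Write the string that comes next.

LLLLLLLLLLLLL00000000000000hhhhh

Reading off run lengths: L runs 7, 9, 11; 0 runs 5, 8, 11; h runs 2, 3, 4 — each is linear in n, where the shown terms are n = 2, 3, 4.
Setting n = 5 gives 13, 14, 5 characters in each block.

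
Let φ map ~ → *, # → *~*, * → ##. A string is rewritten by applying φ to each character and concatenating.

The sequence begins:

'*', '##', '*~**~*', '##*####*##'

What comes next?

*~**~*##*~**~**~**~*##*~**~*

Rewriting each symbol of ##*####*##: #→*~*, #→*~*, *→##, #→*~*, #→*~*, #→*~*, #→*~*, *→##, #→*~*, #→*~*, which concatenates to *~* *~* ## *~* *~* *~* *~* ## *~* *~*.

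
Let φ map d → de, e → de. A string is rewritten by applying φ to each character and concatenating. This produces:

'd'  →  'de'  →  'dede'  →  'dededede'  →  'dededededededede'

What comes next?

Rewriting the 16 symbols of dededededededede one by one yields de de de de de de de de de de de de de de de de; concatenated:

dededededededededededededededede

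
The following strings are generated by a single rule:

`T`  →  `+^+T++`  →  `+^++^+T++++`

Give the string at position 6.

Each term wraps the previous one in +^+ on the left and ++ on the right.
From +^++^+T++++, 3 further steps: +^++^+T++++ → +^++^++^+T++++++ → +^++^++^++^+T++++++++ → (answer).

+^++^++^++^++^+T++++++++++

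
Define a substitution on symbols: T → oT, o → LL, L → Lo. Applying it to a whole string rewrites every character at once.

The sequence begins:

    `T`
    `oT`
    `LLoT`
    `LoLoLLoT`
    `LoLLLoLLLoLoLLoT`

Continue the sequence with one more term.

φ(LoLLLoLLLoLoLLoT) expands symbol-by-symbol to Lo LL Lo Lo Lo LL Lo Lo Lo LL Lo LL Lo Lo LL oT; joining the 16 pieces gives the next term.

LoLLLoLoLoLLLoLoLoLLLoLLLoLoLLoT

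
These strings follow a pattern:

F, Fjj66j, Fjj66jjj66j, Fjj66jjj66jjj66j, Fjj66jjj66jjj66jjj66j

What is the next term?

Each term is the previous one with jj66j appended.
Applying this once more to Fjj66jjj66jjj66jjj66j:

Fjj66jjj66jjj66jjj66jjj66j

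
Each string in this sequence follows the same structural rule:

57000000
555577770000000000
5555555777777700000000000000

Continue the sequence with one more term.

55555555557777777777000000000000000000

Term n consists of 3n-2 5's, followed by 3n-2 7's, followed by 4n+2 0's (n = 1, 2, …).
For the next term, n = 4, so the run lengths are 10, 10, 18.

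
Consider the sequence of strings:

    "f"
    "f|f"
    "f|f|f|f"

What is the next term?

Each string is two copies of the previous one joined by '|'.
Doubling f|f|f|f with '|' between the halves:

f|f|f|f|f|f|f|f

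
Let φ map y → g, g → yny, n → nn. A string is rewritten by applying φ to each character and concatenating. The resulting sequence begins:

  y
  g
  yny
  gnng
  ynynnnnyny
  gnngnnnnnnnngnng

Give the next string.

ynynnnnynynnnnnnnnnnnnnnnnynynnnnyny

Replace each of the 16 characters of gnngnnnnnnnngnng in place — yny nn nn yny nn nn nn nn nn nn nn nn yny nn nn yny — and concatenate.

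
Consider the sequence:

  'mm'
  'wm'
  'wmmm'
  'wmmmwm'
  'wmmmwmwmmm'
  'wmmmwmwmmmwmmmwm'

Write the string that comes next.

From term 3 onward, concatenate the last term with the second-to-last: wm·mm = wmmm, wmmm·wm = wmmmwm, …
The next term joins wmmmwmwmmmwmmmwm and wmmmwmwmmm.

wmmmwmwmmmwmmmwmwmmmwmwmmm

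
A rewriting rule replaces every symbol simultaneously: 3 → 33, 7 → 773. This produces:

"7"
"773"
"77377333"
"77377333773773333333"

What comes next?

Rewriting the 20 symbols of 77377333773773333333 one by one yields 773 773 33 773 773 33 33 33 773 773 33 773 773 33 33 33 33 33 33 33; concatenated:

773773337737733333337737733377377333333333333333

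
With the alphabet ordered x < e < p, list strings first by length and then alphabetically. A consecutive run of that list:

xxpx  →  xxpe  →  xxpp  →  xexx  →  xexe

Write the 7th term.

Continuing the enumeration 2 steps past xexe: xexe → xexp → (answer).

xeex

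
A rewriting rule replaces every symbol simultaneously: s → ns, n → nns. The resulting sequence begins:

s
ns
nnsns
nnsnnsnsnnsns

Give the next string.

Rewriting the 13 symbols of nnsnnsnsnnsns one by one yields nns nns ns nns nns ns nns ns nns nns ns nns ns; concatenated:

nnsnnsnsnnsnnsnsnnsnsnnsnnsnsnnsns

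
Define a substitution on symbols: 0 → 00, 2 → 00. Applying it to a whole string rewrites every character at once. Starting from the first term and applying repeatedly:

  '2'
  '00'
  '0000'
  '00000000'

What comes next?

Rewriting each symbol of 00000000: 0→00, 0→00, 0→00, 0→00, 0→00, 0→00, 0→00, 0→00, which concatenates to 00 00 00 00 00 00 00 00.

0000000000000000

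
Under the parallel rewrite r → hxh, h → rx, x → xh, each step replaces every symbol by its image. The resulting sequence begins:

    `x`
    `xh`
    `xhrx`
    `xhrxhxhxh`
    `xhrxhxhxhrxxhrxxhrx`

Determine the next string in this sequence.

Applying the rule to each of the 19 symbols of xhrxhxhxhrxxhrxxhrx gives the pieces xh rx hxh xh rx xh rx xh rx hxh xh xh rx hxh xh xh rx hxh xh, which concatenate to the answer.

xhrxhxhxhrxxhrxxhrxhxhxhxhrxhxhxhxhrxhxhxh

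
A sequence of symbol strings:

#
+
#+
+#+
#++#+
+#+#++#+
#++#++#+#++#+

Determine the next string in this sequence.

Each term (from the third on) is the two preceding terms concatenated in order: term 3 = #·+ = #+.
The next term joins +#+#++#+ and #++#++#+#++#+.

+#+#++#+#++#++#+#++#+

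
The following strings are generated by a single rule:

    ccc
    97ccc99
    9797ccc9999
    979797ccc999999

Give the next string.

s(k+1) = 97·s(k)·99, so each term gains 97 as a prefix and 99 as a suffix.
Applying this once more to 979797ccc999999:

97979797ccc99999999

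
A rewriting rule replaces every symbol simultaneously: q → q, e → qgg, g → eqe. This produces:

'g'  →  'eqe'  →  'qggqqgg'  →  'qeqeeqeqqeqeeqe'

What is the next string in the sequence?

Rewriting the 15 symbols of qeqeeqeqqeqeeqe one by one yields q qgg q qgg qgg q qgg q q qgg q qgg qgg q qgg; concatenated:

qqggqqggqggqqggqqqggqqggqggqqgg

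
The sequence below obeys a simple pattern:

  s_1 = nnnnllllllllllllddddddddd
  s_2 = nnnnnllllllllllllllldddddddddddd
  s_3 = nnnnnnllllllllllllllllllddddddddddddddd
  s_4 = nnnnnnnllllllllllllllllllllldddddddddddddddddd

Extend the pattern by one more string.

nnnnnnnnllllllllllllllllllllllllddddddddddddddddddddd

The n-th term is n+1 n's then 3n+3 l's then 3n d's, where the shown terms are n = 3, 4, 5, 6.
Setting n = 7 gives 8, 24, 21 characters in each block.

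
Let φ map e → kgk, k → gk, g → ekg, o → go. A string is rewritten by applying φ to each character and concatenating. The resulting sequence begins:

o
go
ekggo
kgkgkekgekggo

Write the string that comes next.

Rewriting the 13 symbols of kgkgkekgekggo one by one yields gk ekg gk ekg gk kgk gk ekg kgk gk ekg ekg go; concatenated:

gkekggkekggkkgkgkekgkgkgkekgekggo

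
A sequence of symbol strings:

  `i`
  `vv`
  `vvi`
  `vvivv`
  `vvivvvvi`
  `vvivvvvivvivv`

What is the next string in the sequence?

vvivvvvivvivvvvivvvvi

This is a Fibonacci-style word recurrence s(k) = s(k−1)·s(k−2): e.g. vv·i = vvi.
So term 7 is vvivvvvivvivv·vvivvvvi.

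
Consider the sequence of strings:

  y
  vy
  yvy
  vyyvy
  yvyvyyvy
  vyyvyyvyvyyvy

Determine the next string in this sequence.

yvyvyyvyvyyvyyvyvyyvy

Each term (from the third on) is the two preceding terms concatenated in order: term 3 = y·vy = yvy.
The next term joins yvyvyyvy and vyyvyyvyvyyvy.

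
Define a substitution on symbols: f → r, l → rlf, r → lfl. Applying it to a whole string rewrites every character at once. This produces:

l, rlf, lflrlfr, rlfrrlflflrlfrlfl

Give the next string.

lflrlfrlfllflrlfrrlfrrlflflrlfrlflrlfrrlf

Replace each of the 17 characters of rlfrrlflflrlfrlfl in place — lfl rlf r lfl lfl rlf r rlf r rlf lfl rlf r lfl rlf r rlf — and concatenate.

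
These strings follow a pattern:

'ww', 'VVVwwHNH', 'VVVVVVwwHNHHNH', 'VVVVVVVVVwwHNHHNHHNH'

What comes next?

VVVVVVVVVVVVwwHNHHNHHNHHNH

Every step adds VVV to the front and HNH to the end of the previous string.
So the next term is VVV·VVVVVVVVVwwHNHHNHHNH·HNH.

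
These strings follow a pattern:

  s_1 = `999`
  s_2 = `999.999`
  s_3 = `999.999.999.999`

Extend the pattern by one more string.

s(k+1) = s(k)·.·s(k) — each term doubles the last with '.' between the halves.
So the next term is two copies of 999.999.999.999 with '.' between the halves.

999.999.999.999.999.999.999.999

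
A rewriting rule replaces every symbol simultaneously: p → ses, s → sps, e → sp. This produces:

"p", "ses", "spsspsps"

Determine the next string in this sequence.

spssesspsspssesspssessps

Rewriting each symbol of spsspsps: s→sps, p→ses, s→sps, s→sps, p→ses, s→sps, p→ses, s→sps, which concatenates to sps ses sps sps ses sps ses sps.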